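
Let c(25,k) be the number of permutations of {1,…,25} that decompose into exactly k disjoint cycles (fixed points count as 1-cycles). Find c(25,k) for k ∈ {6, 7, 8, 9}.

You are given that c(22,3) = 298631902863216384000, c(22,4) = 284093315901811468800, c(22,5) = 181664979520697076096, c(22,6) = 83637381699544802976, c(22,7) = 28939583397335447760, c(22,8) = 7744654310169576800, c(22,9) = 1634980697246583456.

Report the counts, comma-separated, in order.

1323714091579185857760000, 496910165055549644836800, 145901905527662649288000, 34218695959407148992880

@23  (23,4):284093315901811468800·22+298631902863216384000→6548684852703068697600, (23,5):181664979520697076096·22+284093315901811468800→4280722865357147142912, (23,6):83637381699544802976·22+181664979520697076096→2021687376910682741568, (23,7):28939583397335447760·22+83637381699544802976→720308216440924653696, (23,8):7744654310169576800·22+28939583397335447760→199321978221066137360, (23,9):1634980697246583456·22+7744654310169576800→43714229649594412832
@24  (24,5):4280722865357147142912·23+6548684852703068697600→105005310755917452984576, (24,6):2021687376910682741568·23+4280722865357147142912→50779532534302850198976, (24,7):720308216440924653696·23+2021687376910682741568→18588776355051949776576, (24,8):199321978221066137360·23+720308216440924653696→5304713715525445812976, (24,9):43714229649594412832·23+199321978221066137360→1204749260161737632496
@25  (25,6):50779532534302850198976·24+105005310755917452984576→1323714091579185857760000, (25,7):18588776355051949776576·24+50779532534302850198976→496910165055549644836800, (25,8):5304713715525445812976·24+18588776355051949776576→145901905527662649288000, (25,9):1204749260161737632496·24+5304713715525445812976→34218695959407148992880
Read c(25,6) = 1323714091579185857760000, c(25,7) = 496910165055549644836800, c(25,8) = 145901905527662649288000, c(25,9) = 34218695959407148992880.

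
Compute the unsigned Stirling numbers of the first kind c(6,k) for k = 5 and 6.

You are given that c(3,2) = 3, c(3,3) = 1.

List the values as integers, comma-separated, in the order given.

15, 1

[4] T[4,3]:3*1+3=6 · T[4,4]:3*0+1=1
[5] T[5,4]:4*1+6=10 · T[5,5]:4*0+1=1
[6] T[6,5]:5*1+10=15 · T[6,6]:5*0+1=1
Read c(6,5) = 15, c(6,6) = 1.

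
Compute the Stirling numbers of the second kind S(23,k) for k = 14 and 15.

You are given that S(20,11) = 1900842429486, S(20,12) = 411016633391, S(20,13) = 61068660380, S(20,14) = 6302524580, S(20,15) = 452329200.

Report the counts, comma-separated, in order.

68629175807115, 8479404429331

[21] T[21,12]:12*411016633391+1900842429486=6833042030178 · T[21,13]:13*61068660380+411016633391=1204909218331 · T[21,14]:14*6302524580+61068660380=149304004500 · T[21,15]:15*452329200+6302524580=13087462580
[22] T[22,13]:13*1204909218331+6833042030178=22496861868481 · T[22,14]:14*149304004500+1204909218331=3295165281331 · T[22,15]:15*13087462580+149304004500=345615943200
[23] T[23,14]:14*3295165281331+22496861868481=68629175807115 · T[23,15]:15*345615943200+3295165281331=8479404429331
Read S(23,14) = 68629175807115, S(23,15) = 8479404429331.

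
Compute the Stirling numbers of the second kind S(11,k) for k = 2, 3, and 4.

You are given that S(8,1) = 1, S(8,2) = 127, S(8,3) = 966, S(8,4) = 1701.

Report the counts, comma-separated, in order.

@9  (9,1):1·1+0→1, (9,2):127·2+1→255, (9,3):966·3+127→3025, (9,4):1701·4+966→7770
@10  (10,1):1·1+0→1, (10,2):255·2+1→511, (10,3):3025·3+255→9330, (10,4):7770·4+3025→34105
@11  (11,2):511·2+1→1023, (11,3):9330·3+511→28501, (11,4):34105·4+9330→145750
Read S(11,2) = 1023, S(11,3) = 28501, S(11,4) = 145750.

1023, 28501, 145750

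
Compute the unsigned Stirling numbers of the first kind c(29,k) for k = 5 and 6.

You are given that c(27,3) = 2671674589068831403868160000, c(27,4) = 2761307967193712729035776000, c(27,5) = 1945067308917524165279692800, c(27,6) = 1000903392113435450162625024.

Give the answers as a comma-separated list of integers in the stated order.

1625014498326371300452283596800, 866422974395414742142363398144

r28: T_28,4=27×2761307967193712729035776000+2671674589068831403868160000=77226989703299075087834112000; T_28,5=27×1945067308917524165279692800+2761307967193712729035776000=55278125307966865191587481600; T_28,6=27×1000903392113435450162625024+1945067308917524165279692800=28969458895980281319670568448
r29: T_29,5=28×55278125307966865191587481600+77226989703299075087834112000=1625014498326371300452283596800; T_29,6=28×28969458895980281319670568448+55278125307966865191587481600=866422974395414742142363398144
Read c(29,5) = 1625014498326371300452283596800, c(29,6) = 866422974395414742142363398144.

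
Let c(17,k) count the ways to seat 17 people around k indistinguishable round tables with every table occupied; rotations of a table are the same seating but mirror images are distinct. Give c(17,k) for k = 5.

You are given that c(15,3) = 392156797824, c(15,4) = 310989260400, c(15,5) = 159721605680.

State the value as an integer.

48366009233424

@16  (16,4):310989260400·15+392156797824→5056995703824, (16,5):159721605680·15+310989260400→2706813345600
@17  (17,5):2706813345600·16+5056995703824→48366009233424
Read c(17,5) = 48366009233424.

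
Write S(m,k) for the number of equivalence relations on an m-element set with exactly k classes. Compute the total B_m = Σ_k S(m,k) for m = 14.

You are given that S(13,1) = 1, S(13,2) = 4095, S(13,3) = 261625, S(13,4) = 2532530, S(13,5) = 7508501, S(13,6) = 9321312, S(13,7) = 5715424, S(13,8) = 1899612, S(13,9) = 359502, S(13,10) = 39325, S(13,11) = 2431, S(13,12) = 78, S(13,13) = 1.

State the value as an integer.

i=14: T(14,1)=0+1·1=1 | T(14,2)=1+2·4095=8191 | T(14,3)=4095+3·261625=788970 | T(14,4)=261625+4·2532530=10391745 | T(14,5)=2532530+5·7508501=40075035 | T(14,6)=7508501+6·9321312=63436373 | T(14,7)=9321312+7·5715424=49329280 | T(14,8)=5715424+8·1899612=20912320 | T(14,9)=1899612+9·359502=5135130 | T(14,10)=359502+10·39325=752752 | T(14,11)=39325+11·2431=66066 | T(14,12)=2431+12·78=3367 | T(14,13)=78+13·1=91 | T(14,14)=1+14·0=1
B_14 = ΣS(14,k) = 1+8191+788970+10391745+40075035+63436373+49329280+20912320+5135130+752752+66066+3367+91+1 = 190899322

190899322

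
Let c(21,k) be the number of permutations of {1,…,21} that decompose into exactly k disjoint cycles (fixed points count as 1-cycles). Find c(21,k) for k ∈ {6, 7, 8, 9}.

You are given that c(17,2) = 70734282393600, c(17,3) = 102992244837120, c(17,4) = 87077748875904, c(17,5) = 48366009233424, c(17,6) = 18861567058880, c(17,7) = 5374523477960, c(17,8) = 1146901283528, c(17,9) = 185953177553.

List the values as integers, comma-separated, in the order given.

3599979517947607200, 1206647803780373360, 311333643161390640, 63030812099294896

i=18: T(18,3)=70734282393600+17·102992244837120=1821602444624640 | T(18,4)=102992244837120+17·87077748875904=1583313975727488 | T(18,5)=87077748875904+17·48366009233424=909299905844112 | T(18,6)=48366009233424+17·18861567058880=369012649234384 | T(18,7)=18861567058880+17·5374523477960=110228466184200 | T(18,8)=5374523477960+17·1146901283528=24871845297936 | T(18,9)=1146901283528+17·185953177553=4308105301929
i=19: T(19,4)=1821602444624640+18·1583313975727488=30321254007719424 | T(19,5)=1583313975727488+18·909299905844112=17950712280921504 | T(19,6)=909299905844112+18·369012649234384=7551527592063024 | T(19,7)=369012649234384+18·110228466184200=2353125040549984 | T(19,8)=110228466184200+18·24871845297936=557921681547048 | T(19,9)=24871845297936+18·4308105301929=102417740732658
i=20: T(20,5)=30321254007719424+19·17950712280921504=371384787345228000 | T(20,6)=17950712280921504+19·7551527592063024=161429736530118960 | T(20,7)=7551527592063024+19·2353125040549984=52260903362512720 | T(20,8)=2353125040549984+19·557921681547048=12953636989943896 | T(20,9)=557921681547048+19·102417740732658=2503858755467550
i=21: T(21,6)=371384787345228000+20·161429736530118960=3599979517947607200 | T(21,7)=161429736530118960+20·52260903362512720=1206647803780373360 | T(21,8)=52260903362512720+20·12953636989943896=311333643161390640 | T(21,9)=12953636989943896+20·2503858755467550=63030812099294896
Read c(21,6) = 3599979517947607200, c(21,7) = 1206647803780373360, c(21,8) = 311333643161390640, c(21,9) = 63030812099294896.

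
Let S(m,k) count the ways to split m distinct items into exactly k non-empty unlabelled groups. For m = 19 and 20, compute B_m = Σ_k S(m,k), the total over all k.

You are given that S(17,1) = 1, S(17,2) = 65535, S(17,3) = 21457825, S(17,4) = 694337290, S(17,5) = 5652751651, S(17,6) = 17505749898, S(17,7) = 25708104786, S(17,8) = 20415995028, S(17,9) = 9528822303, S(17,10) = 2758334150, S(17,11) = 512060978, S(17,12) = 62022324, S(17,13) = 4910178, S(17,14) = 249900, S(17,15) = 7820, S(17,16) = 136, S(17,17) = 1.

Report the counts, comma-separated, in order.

5832742205057, 51724158235372

i=18: T(18,1)=0+1·1=1 | T(18,2)=1+2·65535=131071 | T(18,3)=65535+3·21457825=64439010 | T(18,4)=21457825+4·694337290=2798806985 | T(18,5)=694337290+5·5652751651=28958095545 | T(18,6)=5652751651+6·17505749898=110687251039 | T(18,7)=17505749898+7·25708104786=197462483400 | T(18,8)=25708104786+8·20415995028=189036065010 | T(18,9)=20415995028+9·9528822303=106175395755 | T(18,10)=9528822303+10·2758334150=37112163803 | T(18,11)=2758334150+11·512060978=8391004908 | T(18,12)=512060978+12·62022324=1256328866 | T(18,13)=62022324+13·4910178=125854638 | T(18,14)=4910178+14·249900=8408778 | T(18,15)=249900+15·7820=367200 | T(18,16)=7820+16·136=9996 | T(18,17)=136+17·1=153 | T(18,18)=1+18·0=1
i=19: T(19,1)=0+1·1=1 | T(19,2)=1+2·131071=262143 | T(19,3)=131071+3·64439010=193448101 | T(19,4)=64439010+4·2798806985=11259666950 | T(19,5)=2798806985+5·28958095545=147589284710 | T(19,6)=28958095545+6·110687251039=693081601779 | T(19,7)=110687251039+7·197462483400=1492924634839 | T(19,8)=197462483400+8·189036065010=1709751003480 | T(19,9)=189036065010+9·106175395755=1144614626805 | T(19,10)=106175395755+10·37112163803=477297033785 | T(19,11)=37112163803+11·8391004908=129413217791 | T(19,12)=8391004908+12·1256328866=23466951300 | T(19,13)=1256328866+13·125854638=2892439160 | T(19,14)=125854638+14·8408778=243577530 | T(19,15)=8408778+15·367200=13916778 | T(19,16)=367200+16·9996=527136 | T(19,17)=9996+17·153=12597 | T(19,18)=153+18·1=171 | T(19,19)=1+19·0=1
i=20: T(20,1)=0+1·1=1 | T(20,2)=1+2·262143=524287 | T(20,3)=262143+3·193448101=580606446 | T(20,4)=193448101+4·11259666950=45232115901 | T(20,5)=11259666950+5·147589284710=749206090500 | T(20,6)=147589284710+6·693081601779=4306078895384 | T(20,7)=693081601779+7·1492924634839=11143554045652 | T(20,8)=1492924634839+8·1709751003480=15170932662679 | T(20,9)=1709751003480+9·1144614626805=12011282644725 | T(20,10)=1144614626805+10·477297033785=5917584964655 | T(20,11)=477297033785+11·129413217791=1900842429486 | T(20,12)=129413217791+12·23466951300=411016633391 | T(20,13)=23466951300+13·2892439160=61068660380 | T(20,14)=2892439160+14·243577530=6302524580 | T(20,15)=243577530+15·13916778=452329200 | T(20,16)=13916778+16·527136=22350954 | T(20,17)=527136+17·12597=741285 | T(20,18)=12597+18·171=15675 | T(20,19)=171+19·1=190 | T(20,20)=1+20·0=1
B_19 = ΣS(19,k) = 1+262143+193448101+11259666950+147589284710+693081601779+1492924634839+1709751003480+1144614626805+477297033785+129413217791+23466951300+2892439160+243577530+13916778+527136+12597+171+1 = 5832742205057
B_20 = ΣS(20,k) = 1+524287+580606446+45232115901+749206090500+4306078895384+11143554045652+15170932662679+12011282644725+5917584964655+1900842429486+411016633391+61068660380+6302524580+452329200+22350954+741285+15675+190+1 = 51724158235372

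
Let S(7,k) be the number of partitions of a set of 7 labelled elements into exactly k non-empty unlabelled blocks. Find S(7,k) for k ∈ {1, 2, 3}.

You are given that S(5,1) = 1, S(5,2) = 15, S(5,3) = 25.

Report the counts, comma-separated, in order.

1, 63, 301

r6: T_6,1=1×1+0=1; T_6,2=2×15+1=31; T_6,3=3×25+15=90
r7: T_7,1=1×1+0=1; T_7,2=2×31+1=63; T_7,3=3×90+31=301
Read S(7,1) = 1, S(7,2) = 63, S(7,3) = 301.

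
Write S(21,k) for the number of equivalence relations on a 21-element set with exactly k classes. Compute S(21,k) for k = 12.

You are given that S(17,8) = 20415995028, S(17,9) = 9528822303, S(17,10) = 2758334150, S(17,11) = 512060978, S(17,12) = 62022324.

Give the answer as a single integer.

6833042030178

[18] T[18,9]:9*9528822303+20415995028=106175395755 · T[18,10]:10*2758334150+9528822303=37112163803 · T[18,11]:11*512060978+2758334150=8391004908 · T[18,12]:12*62022324+512060978=1256328866
[19] T[19,10]:10*37112163803+106175395755=477297033785 · T[19,11]:11*8391004908+37112163803=129413217791 · T[19,12]:12*1256328866+8391004908=23466951300
[20] T[20,11]:11*129413217791+477297033785=1900842429486 · T[20,12]:12*23466951300+129413217791=411016633391
[21] T[21,12]:12*411016633391+1900842429486=6833042030178
Read S(21,12) = 6833042030178.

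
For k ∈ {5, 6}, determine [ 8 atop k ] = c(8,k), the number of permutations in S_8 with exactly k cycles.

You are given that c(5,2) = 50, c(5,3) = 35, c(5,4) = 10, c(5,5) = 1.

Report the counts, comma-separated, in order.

r6: T_6,3=5×35+50=225; T_6,4=5×10+35=85; T_6,5=5×1+10=15; T_6,6=5×0+1=1
r7: T_7,4=6×85+225=735; T_7,5=6×15+85=175; T_7,6=6×1+15=21
r8: T_8,5=7×175+735=1960; T_8,6=7×21+175=322
Read c(8,5) = 1960, c(8,6) = 322.

1960, 322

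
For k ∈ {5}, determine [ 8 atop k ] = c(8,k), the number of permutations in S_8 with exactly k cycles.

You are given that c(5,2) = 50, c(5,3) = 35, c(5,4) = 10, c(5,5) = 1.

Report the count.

1960

i=6: T(6,3)=50+5·35=225 | T(6,4)=35+5·10=85 | T(6,5)=10+5·1=15
i=7: T(7,4)=225+6·85=735 | T(7,5)=85+6·15=175
i=8: T(8,5)=735+7·175=1960
Read c(8,5) = 1960.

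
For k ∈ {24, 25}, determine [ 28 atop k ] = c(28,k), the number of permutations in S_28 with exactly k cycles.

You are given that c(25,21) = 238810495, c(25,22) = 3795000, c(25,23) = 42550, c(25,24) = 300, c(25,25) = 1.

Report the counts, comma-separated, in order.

626334345, 7739550

@26  (26,22):3795000·25+238810495→333685495, (26,23):42550·25+3795000→4858750, (26,24):300·25+42550→50050, (26,25):1·25+300→325
@27  (27,23):4858750·26+333685495→460012995, (27,24):50050·26+4858750→6160050, (27,25):325·26+50050→58500
@28  (28,24):6160050·27+460012995→626334345, (28,25):58500·27+6160050→7739550
Read c(28,24) = 626334345, c(28,25) = 7739550.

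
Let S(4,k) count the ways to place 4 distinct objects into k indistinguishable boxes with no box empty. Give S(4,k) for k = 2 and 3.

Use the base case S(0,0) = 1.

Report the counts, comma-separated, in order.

r1: T_1,1=1×0+1=1
r2: T_2,1=1×1+0=1; T_2,2=2×0+1=1
r3: T_3,1=1×1+0=1; T_3,2=2×1+1=3; T_3,3=3×0+1=1
r4: T_4,2=2×3+1=7; T_4,3=3×1+3=6
Read S(4,2) = 7, S(4,3) = 6.

7, 6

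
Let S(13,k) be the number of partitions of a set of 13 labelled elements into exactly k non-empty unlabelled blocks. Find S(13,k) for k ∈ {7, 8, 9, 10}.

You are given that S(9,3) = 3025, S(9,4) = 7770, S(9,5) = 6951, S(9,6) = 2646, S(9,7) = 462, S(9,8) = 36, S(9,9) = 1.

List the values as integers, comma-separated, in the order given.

5715424, 1899612, 359502, 39325

[10] T[10,4]:4*7770+3025=34105 · T[10,5]:5*6951+7770=42525 · T[10,6]:6*2646+6951=22827 · T[10,7]:7*462+2646=5880 · T[10,8]:8*36+462=750 · T[10,9]:9*1+36=45 · T[10,10]:10*0+1=1
[11] T[11,5]:5*42525+34105=246730 · T[11,6]:6*22827+42525=179487 · T[11,7]:7*5880+22827=63987 · T[11,8]:8*750+5880=11880 · T[11,9]:9*45+750=1155 · T[11,10]:10*1+45=55
[12] T[12,6]:6*179487+246730=1323652 · T[12,7]:7*63987+179487=627396 · T[12,8]:8*11880+63987=159027 · T[12,9]:9*1155+11880=22275 · T[12,10]:10*55+1155=1705
[13] T[13,7]:7*627396+1323652=5715424 · T[13,8]:8*159027+627396=1899612 · T[13,9]:9*22275+159027=359502 · T[13,10]:10*1705+22275=39325
Read S(13,7) = 5715424, S(13,8) = 1899612, S(13,9) = 359502, S(13,10) = 39325.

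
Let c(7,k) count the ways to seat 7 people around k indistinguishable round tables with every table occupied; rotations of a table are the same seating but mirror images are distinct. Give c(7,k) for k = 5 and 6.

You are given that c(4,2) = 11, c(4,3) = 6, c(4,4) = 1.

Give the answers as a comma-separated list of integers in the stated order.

175, 21

r5: T_5,3=4×6+11=35; T_5,4=4×1+6=10; T_5,5=4×0+1=1
r6: T_6,4=5×10+35=85; T_6,5=5×1+10=15; T_6,6=5×0+1=1
r7: T_7,5=6×15+85=175; T_7,6=6×1+15=21
Read c(7,5) = 175, c(7,6) = 21.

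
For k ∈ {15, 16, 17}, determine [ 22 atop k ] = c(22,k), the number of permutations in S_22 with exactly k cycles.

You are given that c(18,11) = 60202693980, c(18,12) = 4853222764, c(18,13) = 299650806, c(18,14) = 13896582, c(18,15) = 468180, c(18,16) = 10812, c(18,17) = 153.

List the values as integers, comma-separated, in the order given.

r19: T_19,12=18×4853222764+60202693980=147560703732; T_19,13=18×299650806+4853222764=10246937272; T_19,14=18×13896582+299650806=549789282; T_19,15=18×468180+13896582=22323822; T_19,16=18×10812+468180=662796; T_19,17=18×153+10812=13566
r20: T_20,13=19×10246937272+147560703732=342252511900; T_20,14=19×549789282+10246937272=20692933630; T_20,15=19×22323822+549789282=973941900; T_20,16=19×662796+22323822=34916946; T_20,17=19×13566+662796=920550
r21: T_21,14=20×20692933630+342252511900=756111184500; T_21,15=20×973941900+20692933630=40171771630; T_21,16=20×34916946+973941900=1672280820; T_21,17=20×920550+34916946=53327946
r22: T_22,15=21×40171771630+756111184500=1599718388730; T_22,16=21×1672280820+40171771630=75289668850; T_22,17=21×53327946+1672280820=2792167686
Read c(22,15) = 1599718388730, c(22,16) = 75289668850, c(22,17) = 2792167686.

1599718388730, 75289668850, 2792167686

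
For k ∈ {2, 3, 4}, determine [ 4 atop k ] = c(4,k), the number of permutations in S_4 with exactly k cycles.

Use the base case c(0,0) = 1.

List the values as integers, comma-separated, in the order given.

i=1: T(1,1)=1+0·0=1
i=2: T(2,1)=0+1·1=1 | T(2,2)=1+1·0=1
i=3: T(3,1)=0+2·1=2 | T(3,2)=1+2·1=3 | T(3,3)=1+2·0=1
i=4: T(4,2)=2+3·3=11 | T(4,3)=3+3·1=6 | T(4,4)=1+3·0=1
Read c(4,2) = 11, c(4,3) = 6, c(4,4) = 1.

11, 6, 1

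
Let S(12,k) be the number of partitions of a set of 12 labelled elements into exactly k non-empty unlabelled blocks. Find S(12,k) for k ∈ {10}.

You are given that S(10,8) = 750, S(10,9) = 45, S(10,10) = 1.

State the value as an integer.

[11] T[11,9]:9*45+750=1155 · T[11,10]:10*1+45=55
[12] T[12,10]:10*55+1155=1705
Read S(12,10) = 1705.

1705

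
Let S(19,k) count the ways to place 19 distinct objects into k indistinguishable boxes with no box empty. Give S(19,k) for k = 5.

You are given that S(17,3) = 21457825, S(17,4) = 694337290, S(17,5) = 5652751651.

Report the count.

i=18: T(18,4)=21457825+4·694337290=2798806985 | T(18,5)=694337290+5·5652751651=28958095545
i=19: T(19,5)=2798806985+5·28958095545=147589284710
Read S(19,5) = 147589284710.

147589284710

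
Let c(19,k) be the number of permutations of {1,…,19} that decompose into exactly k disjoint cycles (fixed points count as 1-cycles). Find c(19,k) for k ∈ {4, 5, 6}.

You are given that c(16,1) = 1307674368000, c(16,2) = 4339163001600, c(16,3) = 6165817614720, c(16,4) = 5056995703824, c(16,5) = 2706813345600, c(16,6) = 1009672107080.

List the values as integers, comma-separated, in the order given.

row 17: T[17][2]=16·4339163001600+1307674368000=70734282393600  T[17][3]=16·6165817614720+4339163001600=102992244837120  T[17][4]=16·5056995703824+6165817614720=87077748875904  T[17][5]=16·2706813345600+5056995703824=48366009233424  T[17][6]=16·1009672107080+2706813345600=18861567058880
row 18: T[18][3]=17·102992244837120+70734282393600=1821602444624640  T[18][4]=17·87077748875904+102992244837120=1583313975727488  T[18][5]=17·48366009233424+87077748875904=909299905844112  T[18][6]=17·18861567058880+48366009233424=369012649234384
row 19: T[19][4]=18·1583313975727488+1821602444624640=30321254007719424  T[19][5]=18·909299905844112+1583313975727488=17950712280921504  T[19][6]=18·369012649234384+909299905844112=7551527592063024
Read c(19,4) = 30321254007719424, c(19,5) = 17950712280921504, c(19,6) = 7551527592063024.

30321254007719424, 17950712280921504, 7551527592063024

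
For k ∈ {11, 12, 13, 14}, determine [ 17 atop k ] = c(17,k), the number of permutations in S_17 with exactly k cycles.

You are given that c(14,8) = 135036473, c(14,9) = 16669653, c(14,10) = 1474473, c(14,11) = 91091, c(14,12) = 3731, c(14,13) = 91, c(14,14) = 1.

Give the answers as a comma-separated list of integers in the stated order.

2185031420, 156952432, 8394022, 323680

@15  (15,9):16669653·14+135036473→368411615, (15,10):1474473·14+16669653→37312275, (15,11):91091·14+1474473→2749747, (15,12):3731·14+91091→143325, (15,13):91·14+3731→5005, (15,14):1·14+91→105
@16  (16,10):37312275·15+368411615→928095740, (16,11):2749747·15+37312275→78558480, (16,12):143325·15+2749747→4899622, (16,13):5005·15+143325→218400, (16,14):105·15+5005→6580
@17  (17,11):78558480·16+928095740→2185031420, (17,12):4899622·16+78558480→156952432, (17,13):218400·16+4899622→8394022, (17,14):6580·16+218400→323680
Read c(17,11) = 2185031420, c(17,12) = 156952432, c(17,13) = 8394022, c(17,14) = 323680.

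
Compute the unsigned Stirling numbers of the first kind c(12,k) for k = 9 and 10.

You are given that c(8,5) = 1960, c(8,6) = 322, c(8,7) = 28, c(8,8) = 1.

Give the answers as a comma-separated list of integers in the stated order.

32670, 1925

[9] T[9,6]:8*322+1960=4536 · T[9,7]:8*28+322=546 · T[9,8]:8*1+28=36 · T[9,9]:8*0+1=1
[10] T[10,7]:9*546+4536=9450 · T[10,8]:9*36+546=870 · T[10,9]:9*1+36=45 · T[10,10]:9*0+1=1
[11] T[11,8]:10*870+9450=18150 · T[11,9]:10*45+870=1320 · T[11,10]:10*1+45=55
[12] T[12,9]:11*1320+18150=32670 · T[12,10]:11*55+1320=1925
Read c(12,9) = 32670, c(12,10) = 1925.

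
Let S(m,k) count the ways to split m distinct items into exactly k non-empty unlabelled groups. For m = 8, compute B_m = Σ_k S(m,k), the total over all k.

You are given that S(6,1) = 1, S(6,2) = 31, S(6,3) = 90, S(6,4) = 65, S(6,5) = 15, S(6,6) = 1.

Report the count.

4140

i=7: T(7,1)=0+1·1=1 | T(7,2)=1+2·31=63 | T(7,3)=31+3·90=301 | T(7,4)=90+4·65=350 | T(7,5)=65+5·15=140 | T(7,6)=15+6·1=21 | T(7,7)=1+7·0=1
i=8: T(8,1)=0+1·1=1 | T(8,2)=1+2·63=127 | T(8,3)=63+3·301=966 | T(8,4)=301+4·350=1701 | T(8,5)=350+5·140=1050 | T(8,6)=140+6·21=266 | T(8,7)=21+7·1=28 | T(8,8)=1+8·0=1
B_8 = ΣS(8,k) = 1+127+966+1701+1050+266+28+1 = 4140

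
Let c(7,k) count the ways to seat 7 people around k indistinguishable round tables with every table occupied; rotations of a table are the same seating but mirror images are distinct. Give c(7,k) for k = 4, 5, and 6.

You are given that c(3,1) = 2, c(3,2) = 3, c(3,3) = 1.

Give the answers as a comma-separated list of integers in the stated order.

735, 175, 21

i=4: T(4,1)=0+3·2=6 | T(4,2)=2+3·3=11 | T(4,3)=3+3·1=6 | T(4,4)=1+3·0=1
i=5: T(5,2)=6+4·11=50 | T(5,3)=11+4·6=35 | T(5,4)=6+4·1=10 | T(5,5)=1+4·0=1
i=6: T(6,3)=50+5·35=225 | T(6,4)=35+5·10=85 | T(6,5)=10+5·1=15 | T(6,6)=1+5·0=1
i=7: T(7,4)=225+6·85=735 | T(7,5)=85+6·15=175 | T(7,6)=15+6·1=21
Read c(7,4) = 735, c(7,5) = 175, c(7,6) = 21.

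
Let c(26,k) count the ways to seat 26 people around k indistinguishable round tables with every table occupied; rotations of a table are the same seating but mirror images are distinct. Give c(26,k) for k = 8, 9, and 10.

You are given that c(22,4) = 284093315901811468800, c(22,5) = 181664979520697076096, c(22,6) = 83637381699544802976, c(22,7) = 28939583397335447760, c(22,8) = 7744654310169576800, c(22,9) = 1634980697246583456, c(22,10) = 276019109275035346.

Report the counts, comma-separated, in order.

r23: T_23,5=22×181664979520697076096+284093315901811468800=4280722865357147142912; T_23,6=22×83637381699544802976+181664979520697076096=2021687376910682741568; T_23,7=22×28939583397335447760+83637381699544802976=720308216440924653696; T_23,8=22×7744654310169576800+28939583397335447760=199321978221066137360; T_23,9=22×1634980697246583456+7744654310169576800=43714229649594412832; T_23,10=22×276019109275035346+1634980697246583456=7707401101297361068
r24: T_24,6=23×2021687376910682741568+4280722865357147142912=50779532534302850198976; T_24,7=23×720308216440924653696+2021687376910682741568=18588776355051949776576; T_24,8=23×199321978221066137360+720308216440924653696=5304713715525445812976; T_24,9=23×43714229649594412832+199321978221066137360=1204749260161737632496; T_24,10=23×7707401101297361068+43714229649594412832=220984454979433717396
r25: T_25,7=24×18588776355051949776576+50779532534302850198976=496910165055549644836800; T_25,8=24×5304713715525445812976+18588776355051949776576=145901905527662649288000; T_25,9=24×1204749260161737632496+5304713715525445812976=34218695959407148992880; T_25,10=24×220984454979433717396+1204749260161737632496=6508376179668146850000
r26: T_26,8=25×145901905527662649288000+496910165055549644836800=4144457803247115877036800; T_26,9=25×34218695959407148992880+145901905527662649288000=1001369304512841374110000; T_26,10=25×6508376179668146850000+34218695959407148992880=196928100451110820242880
Read c(26,8) = 4144457803247115877036800, c(26,9) = 1001369304512841374110000, c(26,10) = 196928100451110820242880.

4144457803247115877036800, 1001369304512841374110000, 196928100451110820242880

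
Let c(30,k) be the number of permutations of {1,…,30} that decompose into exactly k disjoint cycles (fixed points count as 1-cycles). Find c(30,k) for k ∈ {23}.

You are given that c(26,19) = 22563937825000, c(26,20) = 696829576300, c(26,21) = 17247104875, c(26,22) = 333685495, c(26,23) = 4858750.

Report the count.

207912996295875

[27] T[27,20]:26*696829576300+22563937825000=40681506808800 · T[27,21]:26*17247104875+696829576300=1145254303050 · T[27,22]:26*333685495+17247104875=25922927745 · T[27,23]:26*4858750+333685495=460012995
[28] T[28,21]:27*1145254303050+40681506808800=71603372991150 · T[28,22]:27*25922927745+1145254303050=1845173352165 · T[28,23]:27*460012995+25922927745=38343278610
[29] T[29,22]:28*1845173352165+71603372991150=123268226851770 · T[29,23]:28*38343278610+1845173352165=2918785153245
[30] T[30,23]:29*2918785153245+123268226851770=207912996295875
Read c(30,23) = 207912996295875.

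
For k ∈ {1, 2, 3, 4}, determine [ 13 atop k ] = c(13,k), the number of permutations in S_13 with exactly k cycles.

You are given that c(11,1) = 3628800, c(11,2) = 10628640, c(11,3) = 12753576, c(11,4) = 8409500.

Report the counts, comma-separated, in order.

479001600, 1486442880, 1931559552, 1414014888

r12: T_12,1=11×3628800+0=39916800; T_12,2=11×10628640+3628800=120543840; T_12,3=11×12753576+10628640=150917976; T_12,4=11×8409500+12753576=105258076
r13: T_13,1=12×39916800+0=479001600; T_13,2=12×120543840+39916800=1486442880; T_13,3=12×150917976+120543840=1931559552; T_13,4=12×105258076+150917976=1414014888
Read c(13,1) = 479001600, c(13,2) = 1486442880, c(13,3) = 1931559552, c(13,4) = 1414014888.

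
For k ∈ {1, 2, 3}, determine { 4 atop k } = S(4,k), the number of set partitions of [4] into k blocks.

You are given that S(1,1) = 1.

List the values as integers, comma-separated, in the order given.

@2  (2,1):1·1+0→1, (2,2):0·2+1→1
@3  (3,1):1·1+0→1, (3,2):1·2+1→3, (3,3):0·3+1→1
@4  (4,1):1·1+0→1, (4,2):3·2+1→7, (4,3):1·3+3→6
Read S(4,1) = 1, S(4,2) = 7, S(4,3) = 6.

1, 7, 6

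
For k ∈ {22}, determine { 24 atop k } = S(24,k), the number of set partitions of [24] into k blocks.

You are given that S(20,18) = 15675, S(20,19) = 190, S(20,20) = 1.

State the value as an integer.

[21] T[21,19]:19*190+15675=19285 · T[21,20]:20*1+190=210 · T[21,21]:21*0+1=1
[22] T[22,20]:20*210+19285=23485 · T[22,21]:21*1+210=231 · T[22,22]:22*0+1=1
[23] T[23,21]:21*231+23485=28336 · T[23,22]:22*1+231=253
[24] T[24,22]:22*253+28336=33902
Read S(24,22) = 33902.

33902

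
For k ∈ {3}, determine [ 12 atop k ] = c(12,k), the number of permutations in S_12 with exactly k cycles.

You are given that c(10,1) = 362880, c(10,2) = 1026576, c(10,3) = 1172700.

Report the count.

[11] T[11,2]:10*1026576+362880=10628640 · T[11,3]:10*1172700+1026576=12753576
[12] T[12,3]:11*12753576+10628640=150917976
Read c(12,3) = 150917976.

150917976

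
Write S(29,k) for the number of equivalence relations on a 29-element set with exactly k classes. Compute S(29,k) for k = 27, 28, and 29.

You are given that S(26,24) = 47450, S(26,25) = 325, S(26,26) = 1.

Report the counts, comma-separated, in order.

74907, 406, 1

[27] T[27,25]:25*325+47450=55575 · T[27,26]:26*1+325=351 · T[27,27]:27*0+1=1
[28] T[28,26]:26*351+55575=64701 · T[28,27]:27*1+351=378 · T[28,28]:28*0+1=1
[29] T[29,27]:27*378+64701=74907 · T[29,28]:28*1+378=406 · T[29,29]:29*0+1=1
Read S(29,27) = 74907, S(29,28) = 406, S(29,29) = 1.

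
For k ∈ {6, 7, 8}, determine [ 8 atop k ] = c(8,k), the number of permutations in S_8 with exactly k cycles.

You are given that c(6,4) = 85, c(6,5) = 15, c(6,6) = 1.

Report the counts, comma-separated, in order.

322, 28, 1

[7] T[7,5]:6*15+85=175 · T[7,6]:6*1+15=21 · T[7,7]:6*0+1=1
[8] T[8,6]:7*21+175=322 · T[8,7]:7*1+21=28 · T[8,8]:7*0+1=1
Read c(8,6) = 322, c(8,7) = 28, c(8,8) = 1.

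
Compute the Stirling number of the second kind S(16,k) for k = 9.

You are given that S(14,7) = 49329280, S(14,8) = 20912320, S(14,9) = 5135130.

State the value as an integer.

i=15: T(15,8)=49329280+8·20912320=216627840 | T(15,9)=20912320+9·5135130=67128490
i=16: T(16,9)=216627840+9·67128490=820784250
Read S(16,9) = 820784250.

820784250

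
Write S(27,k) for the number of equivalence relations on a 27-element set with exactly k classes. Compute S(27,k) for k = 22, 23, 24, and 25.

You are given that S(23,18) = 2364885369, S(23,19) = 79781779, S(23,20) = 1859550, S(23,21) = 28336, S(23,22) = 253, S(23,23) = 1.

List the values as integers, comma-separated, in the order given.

15015551265, 333832005, 5265000, 55575

r24: T_24,19=19×79781779+2364885369=3880739170; T_24,20=20×1859550+79781779=116972779; T_24,21=21×28336+1859550=2454606; T_24,22=22×253+28336=33902; T_24,23=23×1+253=276; T_24,24=24×0+1=1
r25: T_25,20=20×116972779+3880739170=6220194750; T_25,21=21×2454606+116972779=168519505; T_25,22=22×33902+2454606=3200450; T_25,23=23×276+33902=40250; T_25,24=24×1+276=300; T_25,25=25×0+1=1
r26: T_26,21=21×168519505+6220194750=9759104355; T_26,22=22×3200450+168519505=238929405; T_26,23=23×40250+3200450=4126200; T_26,24=24×300+40250=47450; T_26,25=25×1+300=325
r27: T_27,22=22×238929405+9759104355=15015551265; T_27,23=23×4126200+238929405=333832005; T_27,24=24×47450+4126200=5265000; T_27,25=25×325+47450=55575
Read S(27,22) = 15015551265, S(27,23) = 333832005, S(27,24) = 5265000, S(27,25) = 55575.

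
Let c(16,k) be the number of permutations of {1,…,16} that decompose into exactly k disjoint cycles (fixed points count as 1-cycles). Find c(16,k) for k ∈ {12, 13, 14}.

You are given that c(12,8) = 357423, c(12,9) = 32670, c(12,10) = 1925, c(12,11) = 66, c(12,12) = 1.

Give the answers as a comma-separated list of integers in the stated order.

@13  (13,9):32670·12+357423→749463, (13,10):1925·12+32670→55770, (13,11):66·12+1925→2717, (13,12):1·12+66→78, (13,13):0·12+1→1
@14  (14,10):55770·13+749463→1474473, (14,11):2717·13+55770→91091, (14,12):78·13+2717→3731, (14,13):1·13+78→91, (14,14):0·13+1→1
@15  (15,11):91091·14+1474473→2749747, (15,12):3731·14+91091→143325, (15,13):91·14+3731→5005, (15,14):1·14+91→105
@16  (16,12):143325·15+2749747→4899622, (16,13):5005·15+143325→218400, (16,14):105·15+5005→6580
Read c(16,12) = 4899622, c(16,13) = 218400, c(16,14) = 6580.

4899622, 218400, 6580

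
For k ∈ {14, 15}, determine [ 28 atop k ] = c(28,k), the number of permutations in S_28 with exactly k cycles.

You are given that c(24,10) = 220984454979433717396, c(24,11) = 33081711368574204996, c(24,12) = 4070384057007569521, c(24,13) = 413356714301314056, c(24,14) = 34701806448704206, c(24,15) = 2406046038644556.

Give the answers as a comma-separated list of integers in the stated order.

row 25: T[25][11]=24·33081711368574204996+220984454979433717396=1014945527825214637300  T[25][12]=24·4070384057007569521+33081711368574204996=130770928736755873500  T[25][13]=24·413356714301314056+4070384057007569521=13990945200239106865  T[25][14]=24·34701806448704206+413356714301314056=1246200069070215000  T[25][15]=24·2406046038644556+34701806448704206=92446911376173550
row 26: T[26][12]=25·130770928736755873500+1014945527825214637300=4284218746244111474800  T[26][13]=25·13990945200239106865+130770928736755873500=480544558742733545125  T[26][14]=25·1246200069070215000+13990945200239106865=45145946926994481865  T[26][15]=25·92446911376173550+1246200069070215000=3557372853474553750
row 27: T[27][13]=26·480544558742733545125+4284218746244111474800=16778377273555183648050  T[27][14]=26·45145946926994481865+480544558742733545125=1654339178844590073615  T[27][15]=26·3557372853474553750+45145946926994481865=137637641117332879365
row 28: T[28][14]=27·1654339178844590073615+16778377273555183648050=61445535102359115635655  T[28][15]=27·137637641117332879365+1654339178844590073615=5370555489012577816470
Read c(28,14) = 61445535102359115635655, c(28,15) = 5370555489012577816470.

61445535102359115635655, 5370555489012577816470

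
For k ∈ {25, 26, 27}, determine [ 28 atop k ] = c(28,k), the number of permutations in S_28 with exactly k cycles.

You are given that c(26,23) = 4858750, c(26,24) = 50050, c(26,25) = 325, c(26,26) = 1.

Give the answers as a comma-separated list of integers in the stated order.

7739550, 67977, 378

row 27: T[27][24]=26·50050+4858750=6160050  T[27][25]=26·325+50050=58500  T[27][26]=26·1+325=351  T[27][27]=26·0+1=1
row 28: T[28][25]=27·58500+6160050=7739550  T[28][26]=27·351+58500=67977  T[28][27]=27·1+351=378
Read c(28,25) = 7739550, c(28,26) = 67977, c(28,27) = 378.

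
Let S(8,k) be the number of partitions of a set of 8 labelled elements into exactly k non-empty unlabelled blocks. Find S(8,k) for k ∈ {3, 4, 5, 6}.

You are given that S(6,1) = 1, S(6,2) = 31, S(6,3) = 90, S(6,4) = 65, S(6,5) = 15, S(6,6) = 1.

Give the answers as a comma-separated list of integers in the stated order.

r7: T_7,2=2×31+1=63; T_7,3=3×90+31=301; T_7,4=4×65+90=350; T_7,5=5×15+65=140; T_7,6=6×1+15=21
r8: T_8,3=3×301+63=966; T_8,4=4×350+301=1701; T_8,5=5×140+350=1050; T_8,6=6×21+140=266
Read S(8,3) = 966, S(8,4) = 1701, S(8,5) = 1050, S(8,6) = 266.

966, 1701, 1050, 266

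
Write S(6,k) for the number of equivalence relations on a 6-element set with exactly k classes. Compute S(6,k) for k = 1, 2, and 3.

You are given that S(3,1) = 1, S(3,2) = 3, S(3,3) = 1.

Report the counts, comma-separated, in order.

1, 31, 90

[4] T[4,1]:1*1+0=1 · T[4,2]:2*3+1=7 · T[4,3]:3*1+3=6
[5] T[5,1]:1*1+0=1 · T[5,2]:2*7+1=15 · T[5,3]:3*6+7=25
[6] T[6,1]:1*1+0=1 · T[6,2]:2*15+1=31 · T[6,3]:3*25+15=90
Read S(6,1) = 1, S(6,2) = 31, S(6,3) = 90.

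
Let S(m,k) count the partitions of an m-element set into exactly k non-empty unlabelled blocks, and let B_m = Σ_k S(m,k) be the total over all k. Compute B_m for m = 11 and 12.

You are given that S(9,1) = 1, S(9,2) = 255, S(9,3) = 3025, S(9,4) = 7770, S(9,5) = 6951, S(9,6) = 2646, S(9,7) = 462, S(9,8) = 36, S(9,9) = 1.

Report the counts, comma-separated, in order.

678570, 4213597

i=10: T(10,1)=0+1·1=1 | T(10,2)=1+2·255=511 | T(10,3)=255+3·3025=9330 | T(10,4)=3025+4·7770=34105 | T(10,5)=7770+5·6951=42525 | T(10,6)=6951+6·2646=22827 | T(10,7)=2646+7·462=5880 | T(10,8)=462+8·36=750 | T(10,9)=36+9·1=45 | T(10,10)=1+10·0=1
i=11: T(11,1)=0+1·1=1 | T(11,2)=1+2·511=1023 | T(11,3)=511+3·9330=28501 | T(11,4)=9330+4·34105=145750 | T(11,5)=34105+5·42525=246730 | T(11,6)=42525+6·22827=179487 | T(11,7)=22827+7·5880=63987 | T(11,8)=5880+8·750=11880 | T(11,9)=750+9·45=1155 | T(11,10)=45+10·1=55 | T(11,11)=1+11·0=1
i=12: T(12,1)=0+1·1=1 | T(12,2)=1+2·1023=2047 | T(12,3)=1023+3·28501=86526 | T(12,4)=28501+4·145750=611501 | T(12,5)=145750+5·246730=1379400 | T(12,6)=246730+6·179487=1323652 | T(12,7)=179487+7·63987=627396 | T(12,8)=63987+8·11880=159027 | T(12,9)=11880+9·1155=22275 | T(12,10)=1155+10·55=1705 | T(12,11)=55+11·1=66 | T(12,12)=1+12·0=1
B_11 = ΣS(11,k) = 1+1023+28501+145750+246730+179487+63987+11880+1155+55+1 = 678570
B_12 = ΣS(12,k) = 1+2047+86526+611501+1379400+1323652+627396+159027+22275+1705+66+1 = 4213597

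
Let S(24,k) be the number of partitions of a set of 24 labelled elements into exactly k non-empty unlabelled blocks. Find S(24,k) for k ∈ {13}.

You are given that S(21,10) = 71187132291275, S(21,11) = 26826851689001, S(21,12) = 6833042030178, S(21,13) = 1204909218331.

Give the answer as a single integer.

i=22: T(22,11)=71187132291275+11·26826851689001=366282500870286 | T(22,12)=26826851689001+12·6833042030178=108823356051137 | T(22,13)=6833042030178+13·1204909218331=22496861868481
i=23: T(23,12)=366282500870286+12·108823356051137=1672162773483930 | T(23,13)=108823356051137+13·22496861868481=401282560341390
i=24: T(24,13)=1672162773483930+13·401282560341390=6888836057922000
Read S(24,13) = 6888836057922000.

6888836057922000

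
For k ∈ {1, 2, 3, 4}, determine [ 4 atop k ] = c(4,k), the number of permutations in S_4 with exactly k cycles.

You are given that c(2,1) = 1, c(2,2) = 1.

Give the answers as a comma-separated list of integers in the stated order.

[3] T[3,1]:2*1+0=2 · T[3,2]:2*1+1=3 · T[3,3]:2*0+1=1
[4] T[4,1]:3*2+0=6 · T[4,2]:3*3+2=11 · T[4,3]:3*1+3=6 · T[4,4]:3*0+1=1
Read c(4,1) = 6, c(4,2) = 11, c(4,3) = 6, c(4,4) = 1.

6, 11, 6, 1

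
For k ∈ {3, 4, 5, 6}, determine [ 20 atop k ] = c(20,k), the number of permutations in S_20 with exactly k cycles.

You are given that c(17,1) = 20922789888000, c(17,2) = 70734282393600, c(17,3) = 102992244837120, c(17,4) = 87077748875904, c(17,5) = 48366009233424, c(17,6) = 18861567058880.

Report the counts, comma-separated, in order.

i=18: T(18,1)=0+17·20922789888000=355687428096000 | T(18,2)=20922789888000+17·70734282393600=1223405590579200 | T(18,3)=70734282393600+17·102992244837120=1821602444624640 | T(18,4)=102992244837120+17·87077748875904=1583313975727488 | T(18,5)=87077748875904+17·48366009233424=909299905844112 | T(18,6)=48366009233424+17·18861567058880=369012649234384
i=19: T(19,2)=355687428096000+18·1223405590579200=22376988058521600 | T(19,3)=1223405590579200+18·1821602444624640=34012249593822720 | T(19,4)=1821602444624640+18·1583313975727488=30321254007719424 | T(19,5)=1583313975727488+18·909299905844112=17950712280921504 | T(19,6)=909299905844112+18·369012649234384=7551527592063024
i=20: T(20,3)=22376988058521600+19·34012249593822720=668609730341153280 | T(20,4)=34012249593822720+19·30321254007719424=610116075740491776 | T(20,5)=30321254007719424+19·17950712280921504=371384787345228000 | T(20,6)=17950712280921504+19·7551527592063024=161429736530118960
Read c(20,3) = 668609730341153280, c(20,4) = 610116075740491776, c(20,5) = 371384787345228000, c(20,6) = 161429736530118960.

668609730341153280, 610116075740491776, 371384787345228000, 161429736530118960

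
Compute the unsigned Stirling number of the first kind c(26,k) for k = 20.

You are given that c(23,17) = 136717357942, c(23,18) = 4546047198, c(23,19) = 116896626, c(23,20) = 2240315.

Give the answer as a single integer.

696829576300

row 24: T[24][18]=23·4546047198+136717357942=241276443496  T[24][19]=23·116896626+4546047198=7234669596  T[24][20]=23·2240315+116896626=168423871
row 25: T[25][19]=24·7234669596+241276443496=414908513800  T[25][20]=24·168423871+7234669596=11276842500
row 26: T[26][20]=25·11276842500+414908513800=696829576300
Read c(26,20) = 696829576300.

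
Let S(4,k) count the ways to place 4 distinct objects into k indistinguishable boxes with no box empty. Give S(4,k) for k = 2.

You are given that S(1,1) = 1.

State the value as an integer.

7

[2] T[2,1]:1*1+0=1 · T[2,2]:2*0+1=1
[3] T[3,1]:1*1+0=1 · T[3,2]:2*1+1=3
[4] T[4,2]:2*3+1=7
Read S(4,2) = 7.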